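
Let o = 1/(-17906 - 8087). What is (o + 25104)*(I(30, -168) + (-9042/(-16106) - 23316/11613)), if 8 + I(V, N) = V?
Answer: 418089519667194931/810284025859 ≈ 5.1598e+5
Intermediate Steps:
I(V, N) = -8 + V
o = -1/25993 (o = 1/(-25993) = -1/25993 ≈ -3.8472e-5)
(o + 25104)*(I(30, -168) + (-9042/(-16106) - 23316/11613)) = (-1/25993 + 25104)*((-8 + 30) + (-9042/(-16106) - 23316/11613)) = 652528271*(22 + (-9042*(-1/16106) - 23316*1/11613))/25993 = 652528271*(22 + (4521/8053 - 7772/3871))/25993 = 652528271*(22 - 45087125/31173163)/25993 = (652528271/25993)*(640722461/31173163) = 418089519667194931/810284025859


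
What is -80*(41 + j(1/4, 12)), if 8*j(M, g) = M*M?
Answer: -26245/8 ≈ -3280.6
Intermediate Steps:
j(M, g) = M**2/8 (j(M, g) = (M*M)/8 = M**2/8)
-80*(41 + j(1/4, 12)) = -80*(41 + (1/4)**2/8) = -80*(41 + (1/8)*(1/16)) = -80*(41 + 1/128) = -80*5249/128 = -26245/8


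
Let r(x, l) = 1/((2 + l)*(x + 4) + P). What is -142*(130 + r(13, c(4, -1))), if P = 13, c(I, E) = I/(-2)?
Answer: -240122/13 ≈ -18471.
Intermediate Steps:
c(I, E) = -I/2 (c(I, E) = I*(-½) = -I/2)
r(x, l) = 1/(13 + (2 + l)*(4 + x)) (r(x, l) = 1/((2 + l)*(x + 4) + 13) = 1/((2 + l)*(4 + x) + 13) = 1/(13 + (2 + l)*(4 + x)))
-142*(130 + r(13, c(4, -1))) = -142*(130 + 1/(21 + 2*13 + 4*(-½*4) - ½*4*13)) = -142*(130 + 1/(21 + 26 + 4*(-2) - 2*13)) = -142*(130 + 1/(21 + 26 - 8 - 26)) = -142*(130 + 1/13) = -142*1691/13 = -240122/13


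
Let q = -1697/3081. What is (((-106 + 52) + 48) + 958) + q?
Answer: 2931415/3081 ≈ 951.45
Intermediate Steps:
q = -1697/3081 (q = -1697*1/3081 = -1697/3081 ≈ -0.55080)
(((-106 + 52) + 48) + 958) + q = (((-106 + 52) + 48) + 958) - 1697/3081 = ((-54 + 48) + 958) - 1697/3081 = (-6 + 958) - 1697/3081 = 952 - 1697/3081 = 2931415/3081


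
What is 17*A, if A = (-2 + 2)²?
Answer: 0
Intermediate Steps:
A = 0 (A = 0² = 0)
17*A = 17*0 = 0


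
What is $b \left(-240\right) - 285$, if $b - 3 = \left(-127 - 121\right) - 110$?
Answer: $84915$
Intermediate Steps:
$b = -355$ ($b = 3 - 358 = -355$)
$b \left(-240\right) - 285 = \left(-355\right) \left(-240\right) - 285 = 85200 - 285 = 84915$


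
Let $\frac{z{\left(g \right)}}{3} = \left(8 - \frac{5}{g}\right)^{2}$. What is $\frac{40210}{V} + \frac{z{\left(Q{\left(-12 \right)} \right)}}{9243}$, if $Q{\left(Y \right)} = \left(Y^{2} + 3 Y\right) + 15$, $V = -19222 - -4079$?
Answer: $- \frac{1859772902227}{705852315207} \approx -2.6348$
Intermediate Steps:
$V = -15143$ ($V = -19222 + 4079 = -15143$)
$Q{\left(Y \right)} = 15 + Y^{2} + 3 Y$
$z{\left(g \right)} = 3 \left(8 - \frac{5}{g}\right)^{2}$
$\frac{40210}{V} + \frac{z{\left(Q{\left(-12 \right)} \right)}}{9243} = \frac{40210}{-15143} + \frac{3 \frac{1}{\left(15 + \left(-12\right)^{2} + 3 \left(-12\right)\right)^{2}} \left(-5 + 8 \left(15 + \left(-12\right)^{2} + 3 \left(-12\right)\right)\right)^{2}}{9243} = 40210 \left(- \frac{1}{15143}\right) + \frac{3 \left(-5 + 8 \left(15 + 144 - 36\right)\right)^{2}}{\left(15 + 144 - 36\right)^{2}} \cdot \frac{1}{9243} = - \frac{40210}{15143} + \frac{3 \left(-5 + 8 \cdot 123\right)^{2}}{15129} \cdot \frac{1}{9243} = - \frac{40210}{15143} + 3 \cdot \frac{1}{15129} \left(-5 + 984\right)^{2} \cdot \frac{1}{9243} = - \frac{40210}{15143} + 3 \cdot \frac{1}{15129} \cdot 979^{2} \cdot \frac{1}{9243} = - \frac{40210}{15143} + 3 \cdot \frac{1}{15129} \cdot 958441 \cdot \frac{1}{9243} = - \frac{40210}{15143} + \frac{958441}{5043} \cdot \frac{1}{9243} = - \frac{40210}{15143} + \frac{958441}{46612449} = - \frac{1859772902227}{705852315207}$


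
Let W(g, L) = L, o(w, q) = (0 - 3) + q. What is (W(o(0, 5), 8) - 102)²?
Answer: 8836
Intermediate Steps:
o(w, q) = -3 + q
(W(o(0, 5), 8) - 102)² = (8 - 102)² = (-94)² = 8836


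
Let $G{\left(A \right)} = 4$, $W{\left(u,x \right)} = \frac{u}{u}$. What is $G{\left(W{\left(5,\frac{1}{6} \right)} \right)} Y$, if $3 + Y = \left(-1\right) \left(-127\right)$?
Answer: $496$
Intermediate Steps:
$W{\left(u,x \right)} = 1$
$Y = 124$ ($Y = -3 - -127 = -3 + 127 = 124$)
$G{\left(W{\left(5,\frac{1}{6} \right)} \right)} Y = 4 \cdot 124 = 496$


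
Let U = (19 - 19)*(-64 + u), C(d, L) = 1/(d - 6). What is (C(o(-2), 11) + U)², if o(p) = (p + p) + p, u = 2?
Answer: 1/144 ≈ 0.0069444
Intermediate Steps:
o(p) = 3*p (o(p) = 2*p + p = 3*p)
C(d, L) = 1/(-6 + d)
U = 0 (U = (19 - 19)*(-64 + 2) = 0*(-62) = 0)
(C(o(-2), 11) + U)² = (1/(-6 + 3*(-2)) + 0)² = (1/(-6 - 6) + 0)² = (1/(-12) + 0)² = (-1/12 + 0)² = (-1/12)² = 1/144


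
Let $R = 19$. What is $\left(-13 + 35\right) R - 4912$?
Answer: $-4494$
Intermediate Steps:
$\left(-13 + 35\right) R - 4912 = \left(-13 + 35\right) 19 - 4912 = 22 \cdot 19 - 4912 = 418 - 4912 = -4494$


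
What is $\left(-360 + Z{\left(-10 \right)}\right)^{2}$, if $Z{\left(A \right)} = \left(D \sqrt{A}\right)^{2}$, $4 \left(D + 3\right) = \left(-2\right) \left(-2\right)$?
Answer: $160000$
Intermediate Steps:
$D = -2$ ($D = -3 + \frac{\left(-2\right) \left(-2\right)}{4} = -3 + \frac{1}{4} \cdot 4 = -3 + 1 = -2$)
$Z{\left(A \right)} = 4 A$ ($Z{\left(A \right)} = \left(- 2 \sqrt{A}\right)^{2} = 4 A$)
$\left(-360 + Z{\left(-10 \right)}\right)^{2} = \left(-360 + 4 \left(-10\right)\right)^{2} = \left(-360 - 40\right)^{2} = \left(-400\right)^{2} = 160000$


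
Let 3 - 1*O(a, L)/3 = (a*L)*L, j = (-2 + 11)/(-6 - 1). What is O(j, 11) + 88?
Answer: 3946/7 ≈ 563.71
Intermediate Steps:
j = -9/7 (j = 9/(-7) = 9*(-⅐) = -9/7 ≈ -1.2857)
O(a, L) = 9 - 3*a*L² (O(a, L) = 9 - 3*a*L*L = 9 - 3*L*a*L = 9 - 3*a*L²)
O(j, 11) + 88 = (9 - 3*(-9/7)*11²) + 88 = (9 - 3*(-9/7)*121) + 88 = (9 + 3267/7) + 88 = 3330/7 + 88 = 3946/7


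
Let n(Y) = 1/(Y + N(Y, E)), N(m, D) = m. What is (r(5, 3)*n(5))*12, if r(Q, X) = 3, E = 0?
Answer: 18/5 ≈ 3.6000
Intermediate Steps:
n(Y) = 1/(2*Y) (n(Y) = 1/(Y + Y) = 1/(2*Y))
(r(5, 3)*n(5))*12 = (3*((½)/5))*12 = (3*((½)*(⅕)))*12 = (3*(⅒))*12 = (3/10)*12 = 18/5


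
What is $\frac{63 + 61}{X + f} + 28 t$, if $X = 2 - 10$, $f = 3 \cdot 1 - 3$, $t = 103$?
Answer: $\frac{5737}{2} \approx 2868.5$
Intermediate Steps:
$f = 0$ ($f = 3 - 3 = 0$)
$X = -8$
$\frac{63 + 61}{X + f} + 28 t = \frac{63 + 61}{-8 + 0} + 28 \cdot 103 = \frac{124}{-8} + 2884 = 124 \left(- \frac{1}{8}\right) + 2884 = - \frac{31}{2} + 2884 = \frac{5737}{2}$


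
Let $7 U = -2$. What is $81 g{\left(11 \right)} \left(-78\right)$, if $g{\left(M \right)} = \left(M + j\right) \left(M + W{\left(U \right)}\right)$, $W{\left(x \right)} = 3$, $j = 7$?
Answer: $-1592136$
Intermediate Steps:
$U = - \frac{2}{7}$ ($U = \frac{1}{7} \left(-2\right) = - \frac{2}{7} \approx -0.28571$)
$g{\left(M \right)} = \left(3 + M\right) \left(7 + M\right)$ ($g{\left(M \right)} = \left(M + 7\right) \left(M + 3\right) = \left(7 + M\right) \left(3 + M\right) = \left(3 + M\right) \left(7 + M\right)$)
$81 g{\left(11 \right)} \left(-78\right) = 81 \left(21 + 11^{2} + 10 \cdot 11\right) \left(-78\right) = 81 \left(21 + 121 + 110\right) \left(-78\right) = 81 \cdot 252 \left(-78\right) = 20412 \left(-78\right) = -1592136$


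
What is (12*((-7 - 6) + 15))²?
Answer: 576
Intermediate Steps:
(12*((-7 - 6) + 15))² = (12*(-13 + 15))² = (12*2)² = 24² = 576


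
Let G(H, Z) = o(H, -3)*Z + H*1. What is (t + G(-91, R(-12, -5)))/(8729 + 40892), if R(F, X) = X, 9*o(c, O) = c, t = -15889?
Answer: -143365/446589 ≈ -0.32102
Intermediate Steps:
o(c, O) = c/9
G(H, Z) = H + H*Z/9 (G(H, Z) = (H/9)*Z + H*1 = H*Z/9 + H = H + H*Z/9)
(t + G(-91, R(-12, -5)))/(8729 + 40892) = (-15889 + (⅑)*(-91)*(9 - 5))/(8729 + 40892) = (-15889 + (⅑)*(-91)*4)/49621 = (-15889 - 364/9)*(1/49621) = -143365/9*1/49621 = -143365/446589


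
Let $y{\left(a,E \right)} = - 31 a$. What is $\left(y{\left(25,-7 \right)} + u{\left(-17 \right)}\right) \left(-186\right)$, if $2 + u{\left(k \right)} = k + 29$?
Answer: $142290$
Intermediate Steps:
$u{\left(k \right)} = 27 + k$ ($u{\left(k \right)} = -2 + \left(k + 29\right) = -2 + \left(29 + k\right) = 27 + k$)
$\left(y{\left(25,-7 \right)} + u{\left(-17 \right)}\right) \left(-186\right) = \left(\left(-31\right) 25 + \left(27 - 17\right)\right) \left(-186\right) = \left(-775 + 10\right) \left(-186\right) = \left(-765\right) \left(-186\right) = 142290$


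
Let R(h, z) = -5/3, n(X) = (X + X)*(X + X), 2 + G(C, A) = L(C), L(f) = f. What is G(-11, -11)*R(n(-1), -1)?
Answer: 65/3 ≈ 21.667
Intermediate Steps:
G(C, A) = -2 + C
n(X) = 4*X**2 (n(X) = (2*X)*(2*X) = 4*X**2)
R(h, z) = -5/3 (R(h, z) = -5*1/3 = -5/3)
G(-11, -11)*R(n(-1), -1) = (-2 - 11)*(-5/3) = -13*(-5/3) = 65/3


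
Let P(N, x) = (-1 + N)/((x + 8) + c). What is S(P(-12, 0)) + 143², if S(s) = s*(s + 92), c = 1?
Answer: 1645774/81 ≈ 20318.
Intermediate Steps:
P(N, x) = (-1 + N)/(9 + x) (P(N, x) = (-1 + N)/((x + 8) + 1) = (-1 + N)/((8 + x) + 1) = (-1 + N)/(9 + x))
S(s) = s*(92 + s)
S(P(-12, 0)) + 143² = ((-1 - 12)/(9 + 0))*(92 + (-1 - 12)/(9 + 0)) + 143² = (-13/9)*(92 - 13/9) + 20449 = ((⅑)*(-13))*(92 + (⅑)*(-13)) + 20449 = -13*(92 - 13/9)/9 + 20449 = -13/9*815/9 + 20449 = -10595/81 + 20449 = 1645774/81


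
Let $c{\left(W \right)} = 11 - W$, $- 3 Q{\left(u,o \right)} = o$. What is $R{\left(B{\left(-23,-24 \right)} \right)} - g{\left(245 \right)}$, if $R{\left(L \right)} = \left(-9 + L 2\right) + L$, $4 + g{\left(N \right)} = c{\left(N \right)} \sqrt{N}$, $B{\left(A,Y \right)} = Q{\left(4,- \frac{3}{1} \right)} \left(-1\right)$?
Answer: $-8 + 1638 \sqrt{5} \approx 3654.7$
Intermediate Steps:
$Q{\left(u,o \right)} = - \frac{o}{3}$
$B{\left(A,Y \right)} = -1$ ($B{\left(A,Y \right)} = - \frac{\left(-3\right) 1^{-1}}{3} \left(-1\right) = - \frac{\left(-3\right) 1}{3} \left(-1\right) = \left(- \frac{1}{3}\right) \left(-3\right) \left(-1\right) = 1 \left(-1\right) = -1$)
$g{\left(N \right)} = -4 + \sqrt{N} \left(11 - N\right)$ ($g{\left(N \right)} = -4 + \left(11 - N\right) \sqrt{N} = -4 + \sqrt{N} \left(11 - N\right)$)
$R{\left(L \right)} = -9 + 3 L$ ($R{\left(L \right)} = \left(-9 + 2 L\right) + L = -9 + 3 L$)
$R{\left(B{\left(-23,-24 \right)} \right)} - g{\left(245 \right)} = \left(-9 + 3 \left(-1\right)\right) - \left(-4 + \sqrt{245} \left(11 - 245\right)\right) = \left(-9 - 3\right) - \left(-4 + 7 \sqrt{5} \left(11 - 245\right)\right) = -12 - \left(-4 + 7 \sqrt{5} \left(-234\right)\right) = -12 - \left(-4 - 1638 \sqrt{5}\right) = -12 + \left(4 + 1638 \sqrt{5}\right) = -8 + 1638 \sqrt{5}$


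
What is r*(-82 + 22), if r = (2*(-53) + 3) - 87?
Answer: 11400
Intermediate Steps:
r = -190 (r = (-106 + 3) - 87 = -103 - 87 = -190)
r*(-82 + 22) = -190*(-82 + 22) = -190*(-60) = 11400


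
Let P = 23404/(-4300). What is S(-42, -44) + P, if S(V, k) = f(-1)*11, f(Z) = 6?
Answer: 65099/1075 ≈ 60.557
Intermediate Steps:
S(V, k) = 66 (S(V, k) = 6*11 = 66)
P = -5851/1075 (P = 23404*(-1/4300) = -5851/1075 ≈ -5.4428)
S(-42, -44) + P = 66 - 5851/1075 = 65099/1075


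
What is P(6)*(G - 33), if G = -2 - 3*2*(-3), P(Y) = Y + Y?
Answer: -204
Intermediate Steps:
P(Y) = 2*Y
G = 16 (G = -2 - 6*(-3) = -2 + 18 = 16)
P(6)*(G - 33) = (2*6)*(16 - 33) = 12*(-17) = -204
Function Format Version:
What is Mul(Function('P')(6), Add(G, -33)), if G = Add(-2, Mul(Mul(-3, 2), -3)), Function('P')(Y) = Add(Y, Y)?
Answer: -204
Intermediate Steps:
Function('P')(Y) = Mul(2, Y)
G = 16 (G = Add(-2, Mul(-6, -3)) = Add(-2, 18) = 16)
Mul(Function('P')(6), Add(G, -33)) = Mul(Mul(2, 6), Add(16, -33)) = Mul(12, -17) = -204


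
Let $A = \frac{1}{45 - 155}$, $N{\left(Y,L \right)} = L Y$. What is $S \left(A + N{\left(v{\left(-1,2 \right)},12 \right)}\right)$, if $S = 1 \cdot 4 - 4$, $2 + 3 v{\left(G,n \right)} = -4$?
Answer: $0$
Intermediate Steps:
$v{\left(G,n \right)} = -2$ ($v{\left(G,n \right)} = - \frac{2}{3} + \frac{1}{3} \left(-4\right) = - \frac{2}{3} - \frac{4}{3} = -2$)
$S = 0$ ($S = 4 - 4 = 0$)
$A = - \frac{1}{110}$ ($A = \frac{1}{-110} = - \frac{1}{110} \approx -0.0090909$)
$S \left(A + N{\left(v{\left(-1,2 \right)},12 \right)}\right) = 0 \left(- \frac{1}{110} + 12 \left(-2\right)\right) = 0 \left(- \frac{1}{110} - 24\right) = 0 \left(- \frac{2641}{110}\right) = 0$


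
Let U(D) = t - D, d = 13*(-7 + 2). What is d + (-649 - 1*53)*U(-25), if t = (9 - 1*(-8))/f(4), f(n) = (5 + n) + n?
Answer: -18533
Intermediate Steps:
f(n) = 5 + 2*n
t = 17/13 (t = (9 - 1*(-8))/(5 + 2*4) = (9 + 8)/(5 + 8) = 17/13 ≈ 1.3077)
d = -65 (d = 13*(-5) = -65)
U(D) = 17/13 - D
d + (-649 - 1*53)*U(-25) = -65 + (-649 - 1*53)*(17/13 - 1*(-25)) = -65 + (-649 - 53)*(17/13 + 25) = -65 - 702*342/13 = -65 - 18468 = -18533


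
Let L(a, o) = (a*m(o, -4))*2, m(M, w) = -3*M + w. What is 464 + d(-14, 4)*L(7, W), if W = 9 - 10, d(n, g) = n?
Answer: 660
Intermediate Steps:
m(M, w) = w - 3*M
W = -1
L(a, o) = 2*a*(-4 - 3*o) (L(a, o) = (a*(-4 - 3*o))*2 = 2*a*(-4 - 3*o))
464 + d(-14, 4)*L(7, W) = 464 - (-28)*7*(4 + 3*(-1)) = 464 - (-28)*7*(4 - 3) = 464 - (-28)*7 = 464 - 14*(-14) = 464 + 196 = 660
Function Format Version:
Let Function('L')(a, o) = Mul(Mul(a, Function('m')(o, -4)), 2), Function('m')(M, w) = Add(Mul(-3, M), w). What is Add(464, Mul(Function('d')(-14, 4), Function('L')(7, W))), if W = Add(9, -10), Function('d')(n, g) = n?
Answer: 660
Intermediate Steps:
Function('m')(M, w) = Add(w, Mul(-3, M))
W = -1
Function('L')(a, o) = Mul(2, a, Add(-4, Mul(-3, o))) (Function('L')(a, o) = Mul(Mul(a, Add(-4, Mul(-3, o))), 2) = Mul(2, a, Add(-4, Mul(-3, o))))
Add(464, Mul(Function('d')(-14, 4), Function('L')(7, W))) = Add(464, Mul(-14, Mul(-2, 7, Add(4, Mul(3, -1))))) = Add(464, Mul(-14, Mul(-2, 7, Add(4, -3)))) = Add(464, Mul(-14, Mul(-2, 7, 1))) = Add(464, Mul(-14, -14)) = Add(464, 196) = 660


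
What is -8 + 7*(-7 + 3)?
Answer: -36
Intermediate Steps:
-8 + 7*(-7 + 3) = -8 + 7*(-4) = -8 - 28 = -36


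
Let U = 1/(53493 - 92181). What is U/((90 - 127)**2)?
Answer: -1/52963872 ≈ -1.8881e-8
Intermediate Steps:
U = -1/38688 (U = 1/(-38688) = -1/38688 ≈ -2.5848e-5)
U/((90 - 127)**2) = -1/(38688*(90 - 127)**2) = -1/(38688*((-37)**2)) = -1/38688/1369 = -1/38688*1/1369 = -1/52963872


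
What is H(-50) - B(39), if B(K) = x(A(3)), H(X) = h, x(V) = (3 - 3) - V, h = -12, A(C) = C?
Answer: -9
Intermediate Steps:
x(V) = -V (x(V) = 0 - V = -V)
H(X) = -12
B(K) = -3 (B(K) = -1*3 = -3)
H(-50) - B(39) = -12 - 1*(-3) = -12 + 3 = -9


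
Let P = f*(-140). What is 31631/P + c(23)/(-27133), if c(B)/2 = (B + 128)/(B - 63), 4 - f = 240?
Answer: 171698675/179294864 ≈ 0.95763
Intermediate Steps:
f = -236 (f = 4 - 1*240 = 4 - 240 = -236)
c(B) = 2*(128 + B)/(-63 + B) (c(B) = 2*((B + 128)/(B - 63)) = 2*((128 + B)/(-63 + B)) = 2*(128 + B)/(-63 + B))
P = 33040 (P = -236*(-140) = 33040)
31631/P + c(23)/(-27133) = 31631/33040 + (2*(128 + 23)/(-63 + 23))/(-27133) = 31631*(1/33040) + (2*151/(-40))*(-1/27133) = 31631/33040 + (2*(-1/40)*151)*(-1/27133) = 31631/33040 - 151/20*(-1/27133) = 31631/33040 + 151/542660 = 171698675/179294864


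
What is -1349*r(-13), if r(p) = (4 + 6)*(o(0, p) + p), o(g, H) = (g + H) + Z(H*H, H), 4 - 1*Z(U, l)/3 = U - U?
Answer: 188860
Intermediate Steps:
Z(U, l) = 12 (Z(U, l) = 12 - 3*(U - U) = 12 - 3*0 = 12 + 0 = 12)
o(g, H) = 12 + H + g (o(g, H) = (g + H) + 12 = (H + g) + 12 = 12 + H + g)
r(p) = 120 + 20*p (r(p) = (4 + 6)*((12 + p + 0) + p) = 10*((12 + p) + p) = 10*(12 + 2*p) = 120 + 20*p)
-1349*r(-13) = -1349*(120 + 20*(-13)) = -1349*(120 - 260) = -1349*(-140) = 188860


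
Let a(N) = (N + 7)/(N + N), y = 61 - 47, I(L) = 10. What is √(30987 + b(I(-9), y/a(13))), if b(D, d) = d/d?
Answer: 2*√7747 ≈ 176.03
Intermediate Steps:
y = 14
a(N) = (7 + N)/(2*N) (a(N) = (7 + N)/((2*N)) = (7 + N)*(1/(2*N)) = (7 + N)/(2*N))
b(D, d) = 1
√(30987 + b(I(-9), y/a(13))) = √(30987 + 1) = √30988 = 2*√7747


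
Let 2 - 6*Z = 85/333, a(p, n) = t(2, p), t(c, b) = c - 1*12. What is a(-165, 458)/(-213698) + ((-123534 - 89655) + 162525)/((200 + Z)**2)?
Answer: -21609504691539139/17111315235680089 ≈ -1.2629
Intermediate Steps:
t(c, b) = -12 + c (t(c, b) = c - 12 = -12 + c)
a(p, n) = -10 (a(p, n) = -12 + 2 = -10)
Z = 581/1998 (Z = 1/3 - 85/(6*333) = 1/3 - 1/6*85/333 = 1/3 - 85/1998 = 581/1998 ≈ 0.29079)
a(-165, 458)/(-213698) + ((-123534 - 89655) + 162525)/((200 + Z)**2) = -10/(-213698) + ((-123534 - 89655) + 162525)/((200 + 581/1998)**2) = -10*(-1/213698) + (-213189 + 162525)/((400181/1998)**2) = 5/106849 - 50664/160144832761/3992004 = 5/106849 - 50664*3992004/160144832761 = 5/106849 - 202250890656/160144832761 = -21609504691539139/17111315235680089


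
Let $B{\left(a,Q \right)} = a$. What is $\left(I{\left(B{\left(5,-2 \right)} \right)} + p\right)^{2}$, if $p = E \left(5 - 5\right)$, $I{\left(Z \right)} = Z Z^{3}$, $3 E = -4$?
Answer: $390625$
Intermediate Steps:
$E = - \frac{4}{3}$ ($E = \frac{1}{3} \left(-4\right) = - \frac{4}{3} \approx -1.3333$)
$I{\left(Z \right)} = Z^{4}$
$p = 0$ ($p = - \frac{4 \left(5 - 5\right)}{3} = \left(- \frac{4}{3}\right) 0 = 0$)
$\left(I{\left(B{\left(5,-2 \right)} \right)} + p\right)^{2} = \left(5^{4} + 0\right)^{2} = \left(625 + 0\right)^{2} = 625^{2} = 390625$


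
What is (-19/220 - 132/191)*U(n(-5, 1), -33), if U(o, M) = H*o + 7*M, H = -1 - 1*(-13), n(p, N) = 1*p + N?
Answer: 9114651/42020 ≈ 216.91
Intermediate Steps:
n(p, N) = N + p (n(p, N) = p + N = N + p)
H = 12 (H = -1 + 13 = 12)
U(o, M) = 7*M + 12*o (U(o, M) = 12*o + 7*M = 7*M + 12*o)
(-19/220 - 132/191)*U(n(-5, 1), -33) = (-19/220 - 132/191)*(7*(-33) + 12*(1 - 5)) = (-19*1/220 - 132*1/191)*(-231 + 12*(-4)) = (-19/220 - 132/191)*(-231 - 48) = -32669/42020*(-279) = 9114651/42020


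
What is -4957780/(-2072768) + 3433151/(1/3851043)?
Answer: 6851126354252900101/518192 ≈ 1.3221e+13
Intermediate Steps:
-4957780/(-2072768) + 3433151/(1/3851043) = -4957780*(-1/2072768) + 3433151/(1/3851043) = 1239445/518192 + 3433151*3851043 = 1239445/518192 + 13221212126493 = 6851126354252900101/518192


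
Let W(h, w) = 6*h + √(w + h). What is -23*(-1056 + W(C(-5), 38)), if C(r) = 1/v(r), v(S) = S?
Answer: 121578/5 - 69*√105/5 ≈ 24174.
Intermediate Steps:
C(r) = 1/r
W(h, w) = √(h + w) + 6*h (W(h, w) = 6*h + √(h + w) = √(h + w) + 6*h)
-23*(-1056 + W(C(-5), 38)) = -23*(-1056 + (√(1/(-5) + 38) + 6/(-5))) = -23*(-1056 + (√(-⅕ + 38) + 6*(-⅕))) = -23*(-1056 + (√(189/5) - 6/5)) = -23*(-1056 + (3*√105/5 - 6/5)) = -23*(-1056 + (-6/5 + 3*√105/5)) = -23*(-5286/5 + 3*√105/5) = 121578/5 - 69*√105/5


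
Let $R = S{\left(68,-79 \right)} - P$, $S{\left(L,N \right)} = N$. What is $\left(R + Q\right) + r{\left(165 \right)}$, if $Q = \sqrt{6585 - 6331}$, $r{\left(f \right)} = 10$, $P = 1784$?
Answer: $-1853 + \sqrt{254} \approx -1837.1$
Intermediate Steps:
$R = -1863$ ($R = -79 - 1784 = -1863$)
$Q = \sqrt{254} \approx 15.937$
$\left(R + Q\right) + r{\left(165 \right)} = \left(-1863 + \sqrt{254}\right) + 10 = -1853 + \sqrt{254}$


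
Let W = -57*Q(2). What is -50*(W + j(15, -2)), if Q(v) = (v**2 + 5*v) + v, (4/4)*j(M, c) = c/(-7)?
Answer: 319100/7 ≈ 45586.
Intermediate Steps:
j(M, c) = -c/7 (j(M, c) = c/(-7) = c*(-1/7) = -c/7)
Q(v) = v**2 + 6*v
W = -912 (W = -114*(6 + 2) = -114*8 = -57*16 = -912)
-50*(W + j(15, -2)) = -50*(-912 - 1/7*(-2)) = -50*(-912 + 2/7) = -50*(-6382/7) = 319100/7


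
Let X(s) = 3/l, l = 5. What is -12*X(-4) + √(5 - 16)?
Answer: -36/5 + I*√11 ≈ -7.2 + 3.3166*I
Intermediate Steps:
X(s) = ⅗ (X(s) = 3/5 = 3*(⅕) = ⅗)
-12*X(-4) + √(5 - 16) = -12*⅗ + √(5 - 16) = -36/5 + √(-11) = -36/5 + I*√11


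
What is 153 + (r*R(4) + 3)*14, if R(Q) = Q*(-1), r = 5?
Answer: -85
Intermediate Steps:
R(Q) = -Q
153 + (r*R(4) + 3)*14 = 153 + (5*(-1*4) + 3)*14 = 153 + (5*(-4) + 3)*14 = 153 + (-20 + 3)*14 = 153 - 17*14 = 153 - 238 = -85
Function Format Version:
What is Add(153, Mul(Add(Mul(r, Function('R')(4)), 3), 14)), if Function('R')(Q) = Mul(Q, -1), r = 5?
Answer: -85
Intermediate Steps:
Function('R')(Q) = Mul(-1, Q)
Add(153, Mul(Add(Mul(r, Function('R')(4)), 3), 14)) = Add(153, Mul(Add(Mul(5, Mul(-1, 4)), 3), 14)) = Add(153, Mul(Add(Mul(5, -4), 3), 14)) = Add(153, Mul(Add(-20, 3), 14)) = Add(153, Mul(-17, 14)) = Add(153, -238) = -85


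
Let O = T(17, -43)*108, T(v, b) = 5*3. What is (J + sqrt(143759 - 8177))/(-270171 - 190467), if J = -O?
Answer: 90/25591 - sqrt(135582)/460638 ≈ 0.0027175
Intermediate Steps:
T(v, b) = 15
O = 1620 (O = 15*108 = 1620)
J = -1620 (J = -1*1620 = -1620)
(J + sqrt(143759 - 8177))/(-270171 - 190467) = (-1620 + sqrt(143759 - 8177))/(-270171 - 190467) = (-1620 + sqrt(135582))/(-460638) = (-1620 + sqrt(135582))*(-1/460638) = 90/25591 - sqrt(135582)/460638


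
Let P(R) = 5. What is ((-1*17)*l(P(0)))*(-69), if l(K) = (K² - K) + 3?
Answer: 26979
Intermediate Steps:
l(K) = 3 + K² - K
((-1*17)*l(P(0)))*(-69) = ((-1*17)*(3 + 5² - 1*5))*(-69) = -17*(3 + 25 - 5)*(-69) = -17*23*(-69) = -391*(-69) = 26979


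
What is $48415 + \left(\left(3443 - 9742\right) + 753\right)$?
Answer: $42869$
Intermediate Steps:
$48415 + \left(\left(3443 - 9742\right) + 753\right) = 48415 + \left(-6299 + 753\right) = 48415 - 5546 = 42869$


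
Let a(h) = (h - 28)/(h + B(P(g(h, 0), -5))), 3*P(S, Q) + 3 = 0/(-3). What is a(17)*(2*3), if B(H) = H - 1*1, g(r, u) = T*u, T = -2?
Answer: -22/5 ≈ -4.4000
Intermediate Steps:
g(r, u) = -2*u
P(S, Q) = -1 (P(S, Q) = -1 + (0/(-3))/3 = -1 + (-⅓*0)/3 = -1 + (⅓)*0 = -1 + 0 = -1)
B(H) = -1 + H (B(H) = H - 1 = -1 + H)
a(h) = (-28 + h)/(-2 + h) (a(h) = (h - 28)/(h + (-1 - 1)) = (-28 + h)/(h - 2) = (-28 + h)/(-2 + h))
a(17)*(2*3) = ((-28 + 17)/(-2 + 17))*(2*3) = (-11/15)*6 = ((1/15)*(-11))*6 = -11/15*6 = -22/5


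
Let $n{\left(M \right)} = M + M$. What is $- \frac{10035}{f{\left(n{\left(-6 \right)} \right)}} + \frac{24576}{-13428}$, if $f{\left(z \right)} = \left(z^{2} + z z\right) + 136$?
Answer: $- \frac{12097517}{474456} \approx -25.498$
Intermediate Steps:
$n{\left(M \right)} = 2 M$
$f{\left(z \right)} = 136 + 2 z^{2}$ ($f{\left(z \right)} = \left(z^{2} + z^{2}\right) + 136 = 2 z^{2} + 136 = 136 + 2 z^{2}$)
$- \frac{10035}{f{\left(n{\left(-6 \right)} \right)}} + \frac{24576}{-13428} = - \frac{10035}{136 + 2 \left(2 \left(-6\right)\right)^{2}} + \frac{24576}{-13428} = - \frac{10035}{136 + 2 \left(-12\right)^{2}} + 24576 \left(- \frac{1}{13428}\right) = - \frac{10035}{136 + 2 \cdot 144} - \frac{2048}{1119} = - \frac{10035}{136 + 288} - \frac{2048}{1119} = - \frac{10035}{424} - \frac{2048}{1119} = - \frac{12097517}{474456}$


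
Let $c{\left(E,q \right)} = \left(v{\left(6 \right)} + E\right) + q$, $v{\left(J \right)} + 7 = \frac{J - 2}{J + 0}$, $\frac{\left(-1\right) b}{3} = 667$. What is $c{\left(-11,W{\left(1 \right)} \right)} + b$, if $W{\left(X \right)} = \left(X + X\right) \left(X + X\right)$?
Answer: $- \frac{6043}{3} \approx -2014.3$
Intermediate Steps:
$W{\left(X \right)} = 4 X^{2}$ ($W{\left(X \right)} = 2 X 2 X = 4 X^{2}$)
$b = -2001$ ($b = \left(-3\right) 667 = -2001$)
$v{\left(J \right)} = -7 + \frac{-2 + J}{J}$ ($v{\left(J \right)} = -7 + \frac{J - 2}{J + 0} = -7 + \frac{-2 + J}{J}$)
$c{\left(E,q \right)} = - \frac{19}{3} + E + q$ ($c{\left(E,q \right)} = \left(\left(-6 - \frac{2}{6}\right) + E\right) + q = \left(\left(-6 - \frac{1}{3}\right) + E\right) + q = \left(- \frac{19}{3} + E\right) + q = - \frac{19}{3} + E + q$)
$c{\left(-11,W{\left(1 \right)} \right)} + b = \left(- \frac{19}{3} - 11 + 4 \cdot 1^{2}\right) - 2001 = \left(- \frac{19}{3} - 11 + 4 \cdot 1\right) - 2001 = \left(- \frac{19}{3} - 11 + 4\right) - 2001 = - \frac{40}{3} - 2001 = - \frac{6043}{3}$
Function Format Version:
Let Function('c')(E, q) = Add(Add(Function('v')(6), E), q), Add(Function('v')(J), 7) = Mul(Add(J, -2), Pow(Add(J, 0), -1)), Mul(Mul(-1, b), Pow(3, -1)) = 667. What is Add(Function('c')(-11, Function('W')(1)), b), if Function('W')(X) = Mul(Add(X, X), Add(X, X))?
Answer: Rational(-6043, 3) ≈ -2014.3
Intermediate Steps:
Function('W')(X) = Mul(4, Pow(X, 2)) (Function('W')(X) = Mul(Mul(2, X), Mul(2, X)) = Mul(4, Pow(X, 2)))
b = -2001 (b = Mul(-3, 667) = -2001)
Function('v')(J) = Add(-7, Mul(Pow(J, -1), Add(-2, J))) (Function('v')(J) = Add(-7, Mul(Add(J, -2), Pow(Add(J, 0), -1))) = Add(-7, Mul(Add(-2, J), Pow(J, -1))) = Add(-7, Mul(Pow(J, -1), Add(-2, J))))
Function('c')(E, q) = Add(Rational(-19, 3), E, q) (Function('c')(E, q) = Add(Add(Add(-6, Mul(-2, Pow(6, -1))), E), q) = Add(Add(Add(-6, Mul(-2, Rational(1, 6))), E), q) = Add(Add(Add(-6, Rational(-1, 3)), E), q) = Add(Add(Rational(-19, 3), E), q) = Add(Rational(-19, 3), E, q))
Add(Function('c')(-11, Function('W')(1)), b) = Add(Add(Rational(-19, 3), -11, Mul(4, Pow(1, 2))), -2001) = Add(Add(Rational(-19, 3), -11, Mul(4, 1)), -2001) = Add(Add(Rational(-19, 3), -11, 4), -2001) = Add(Rational(-40, 3), -2001) = Rational(-6043, 3)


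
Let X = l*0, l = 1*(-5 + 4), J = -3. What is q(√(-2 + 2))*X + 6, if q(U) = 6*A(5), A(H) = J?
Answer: 6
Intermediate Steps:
A(H) = -3
q(U) = -18 (q(U) = 6*(-3) = -18)
l = -1 (l = 1*(-1) = -1)
X = 0 (X = -1*0 = 0)
q(√(-2 + 2))*X + 6 = -18*0 + 6 = 0 + 6 = 6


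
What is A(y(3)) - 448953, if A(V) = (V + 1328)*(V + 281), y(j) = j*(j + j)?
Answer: -46499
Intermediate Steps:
y(j) = 2*j**2 (y(j) = j*(2*j) = 2*j**2)
A(V) = (281 + V)*(1328 + V) (A(V) = (1328 + V)*(281 + V) = (281 + V)*(1328 + V))
A(y(3)) - 448953 = (373168 + (2*3**2)**2 + 1609*(2*3**2)) - 448953 = (373168 + (2*9)**2 + 1609*(2*9)) - 448953 = (373168 + 18**2 + 1609*18) - 448953 = (373168 + 324 + 28962) - 448953 = 402454 - 448953 = -46499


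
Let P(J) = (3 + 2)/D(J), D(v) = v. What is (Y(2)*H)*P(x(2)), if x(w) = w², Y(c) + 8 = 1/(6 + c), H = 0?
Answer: 0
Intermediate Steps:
Y(c) = -8 + 1/(6 + c)
P(J) = 5/J (P(J) = (3 + 2)/J = 5/J)
(Y(2)*H)*P(x(2)) = (((-47 - 8*2)/(6 + 2))*0)*(5/(2²)) = (((-47 - 16)/8)*0)*(5/4) = (((⅛)*(-63))*0)*(5*(¼)) = -63/8*0*(5/4) = 0*(5/4) = 0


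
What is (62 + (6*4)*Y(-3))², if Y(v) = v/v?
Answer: 7396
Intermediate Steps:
Y(v) = 1
(62 + (6*4)*Y(-3))² = (62 + (6*4)*1)² = (62 + 24*1)² = (62 + 24)² = 86² = 7396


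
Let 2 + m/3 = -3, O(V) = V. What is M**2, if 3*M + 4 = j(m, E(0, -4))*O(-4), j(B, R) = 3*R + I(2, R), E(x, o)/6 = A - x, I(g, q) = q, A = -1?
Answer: 8464/9 ≈ 940.44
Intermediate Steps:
m = -15 (m = -6 + 3*(-3) = -6 - 9 = -15)
E(x, o) = -6 - 6*x (E(x, o) = 6*(-1 - x) = -6 - 6*x)
j(B, R) = 4*R (j(B, R) = 3*R + R = 4*R)
M = 92/3 (M = -4/3 + ((4*(-6 - 6*0))*(-4))/3 = -4/3 + ((4*(-6 + 0))*(-4))/3 = -4/3 + ((4*(-6))*(-4))/3 = -4/3 + (-24*(-4))/3 = -4/3 + (1/3)*96 = -4/3 + 32 = 92/3 ≈ 30.667)
M**2 = (92/3)**2 = 8464/9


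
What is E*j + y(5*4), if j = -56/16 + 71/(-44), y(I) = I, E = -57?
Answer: 13705/44 ≈ 311.48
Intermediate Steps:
j = -225/44 (j = -56*1/16 + 71*(-1/44) = -7/2 - 71/44 = -225/44 ≈ -5.1136)
E*j + y(5*4) = -57*(-225/44) + 5*4 = 12825/44 + 20 = 13705/44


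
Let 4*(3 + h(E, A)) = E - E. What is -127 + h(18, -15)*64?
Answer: -319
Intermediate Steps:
h(E, A) = -3 (h(E, A) = -3 + (E - E)/4 = -3 + (¼)*0 = -3 + 0 = -3)
-127 + h(18, -15)*64 = -127 - 3*64 = -127 - 192 = -319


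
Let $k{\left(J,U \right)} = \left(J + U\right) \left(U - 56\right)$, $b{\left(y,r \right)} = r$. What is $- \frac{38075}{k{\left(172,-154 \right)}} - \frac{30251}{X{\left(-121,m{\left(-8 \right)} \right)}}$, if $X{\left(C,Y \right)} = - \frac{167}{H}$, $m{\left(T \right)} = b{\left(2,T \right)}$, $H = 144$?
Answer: $\frac{3294516569}{126252} \approx 26095.0$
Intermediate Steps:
$m{\left(T \right)} = T$
$k{\left(J,U \right)} = \left(-56 + U\right) \left(J + U\right)$ ($k{\left(J,U \right)} = \left(J + U\right) \left(-56 + U\right) = \left(-56 + U\right) \left(J + U\right)$)
$X{\left(C,Y \right)} = - \frac{167}{144}$
$- \frac{38075}{k{\left(172,-154 \right)}} - \frac{30251}{X{\left(-121,m{\left(-8 \right)} \right)}} = - \frac{38075}{\left(-154\right)^{2} - 9632 - -8624 + 172 \left(-154\right)} - \frac{30251}{- \frac{167}{144}} = - \frac{38075}{23716 - 9632 + 8624 - 26488} - - \frac{4356144}{167} = - \frac{38075}{-3780} + \frac{4356144}{167} = \left(-38075\right) \left(- \frac{1}{3780}\right) + \frac{4356144}{167} = \frac{7615}{756} + \frac{4356144}{167} = \frac{3294516569}{126252}$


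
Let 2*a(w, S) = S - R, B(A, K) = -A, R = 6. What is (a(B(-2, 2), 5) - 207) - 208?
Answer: -831/2 ≈ -415.50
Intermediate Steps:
a(w, S) = -3 + S/2 (a(w, S) = (S - 1*6)/2 = (S - 6)/2 = (-6 + S)/2 = -3 + S/2)
(a(B(-2, 2), 5) - 207) - 208 = ((-3 + (½)*5) - 207) - 208 = ((-3 + 5/2) - 207) - 208 = (-½ - 207) - 208 = -415/2 - 208 = -831/2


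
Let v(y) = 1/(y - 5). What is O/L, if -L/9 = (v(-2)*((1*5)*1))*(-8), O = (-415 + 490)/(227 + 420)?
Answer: -35/15528 ≈ -0.0022540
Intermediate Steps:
v(y) = 1/(-5 + y)
O = 75/647 ≈ 0.11592
L = -360/7 (L = -9*((1*5)*1)/(-5 - 2)*(-8) = -9*(5*1)/(-7)*(-8) = -9*(-⅐*5)*(-8) = -(-45)*(-8)/7 = -9*40/7 = -360/7 ≈ -51.429)
O/L = 75/(647*(-360/7)) = (75/647)*(-7/360) = -35/15528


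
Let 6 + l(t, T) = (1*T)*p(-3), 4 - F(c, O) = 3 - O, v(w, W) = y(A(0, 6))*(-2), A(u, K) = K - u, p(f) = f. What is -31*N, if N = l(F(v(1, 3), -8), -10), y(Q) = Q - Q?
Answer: -744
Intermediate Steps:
y(Q) = 0
v(w, W) = 0 (v(w, W) = 0*(-2) = 0)
F(c, O) = 1 + O (F(c, O) = 4 - (3 - O) = 4 + (-3 + O) = 1 + O)
l(t, T) = -6 - 3*T (l(t, T) = -6 + (1*T)*(-3) = -6 + T*(-3) = -6 - 3*T)
N = 24 (N = -6 - 3*(-10) = -6 + 30 = 24)
-31*N = -31*24 = -744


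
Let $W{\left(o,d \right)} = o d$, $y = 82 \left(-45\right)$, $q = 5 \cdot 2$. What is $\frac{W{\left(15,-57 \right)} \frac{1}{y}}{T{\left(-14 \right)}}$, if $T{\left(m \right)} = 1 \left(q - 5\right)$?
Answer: $\frac{19}{410} \approx 0.046341$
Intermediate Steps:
$q = 10$
$y = -3690$
$T{\left(m \right)} = 5$ ($T{\left(m \right)} = 1 \left(10 - 5\right) = 1 \cdot 5 = 5$)
$W{\left(o,d \right)} = d o$
$\frac{W{\left(15,-57 \right)} \frac{1}{y}}{T{\left(-14 \right)}} = \frac{\left(-57\right) 15 \frac{1}{-3690}}{5} = \left(-855\right) \left(- \frac{1}{3690}\right) \frac{1}{5} = \frac{19}{82} \cdot \frac{1}{5} = \frac{19}{410}$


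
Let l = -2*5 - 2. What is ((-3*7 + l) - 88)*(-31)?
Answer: 3751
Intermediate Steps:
l = -12 (l = -10 - 2 = -12)
((-3*7 + l) - 88)*(-31) = ((-3*7 - 12) - 88)*(-31) = ((-21 - 12) - 88)*(-31) = (-33 - 88)*(-31) = -121*(-31) = 3751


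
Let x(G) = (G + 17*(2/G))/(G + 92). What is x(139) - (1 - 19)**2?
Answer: -1483423/4587 ≈ -323.40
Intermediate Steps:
x(G) = (G + 34/G)/(92 + G)
x(139) - (1 - 19)**2 = (34 + 139**2)/(139*(92 + 139)) - (1 - 19)**2 = (1/139)*(34 + 19321)/231 - 1*(-18)**2 = (1/139)*(1/231)*19355 - 1*324 = 2765/4587 - 324 = -1483423/4587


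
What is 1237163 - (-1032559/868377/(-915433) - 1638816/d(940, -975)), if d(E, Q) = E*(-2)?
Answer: 230952967985966491808/186811126126635 ≈ 1.2363e+6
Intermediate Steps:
d(E, Q) = -2*E
1237163 - (-1032559/868377/(-915433) - 1638816/d(940, -975)) = 1237163 - (-1032559/868377/(-915433) - 1638816/((-2*940))) = 1237163 - (-1032559*1/868377*(-1/915433) - 1638816/(-1880)) = 1237163 - (-1032559/868377*(-1/915433) - 1638816*(-1/1880)) = 1237163 - (1032559/794940962241 + 204852/235) = 1237163 - 1*162845246239644697/186811126126635 = 1237163 - 162845246239644697/186811126126635 = 230952967985966491808/186811126126635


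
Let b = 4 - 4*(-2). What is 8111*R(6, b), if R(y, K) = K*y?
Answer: 583992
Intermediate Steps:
b = 12 (b = 4 + 8 = 12)
8111*R(6, b) = 8111*(12*6) = 8111*72 = 583992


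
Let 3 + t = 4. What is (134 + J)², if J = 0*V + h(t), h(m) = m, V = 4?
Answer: 18225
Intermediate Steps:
t = 1 (t = -3 + 4 = 1)
J = 1 (J = 0*4 + 1 = 0 + 1 = 1)
(134 + J)² = (134 + 1)² = 135² = 18225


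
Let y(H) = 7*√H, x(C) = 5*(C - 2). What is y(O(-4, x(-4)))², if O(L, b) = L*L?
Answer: 784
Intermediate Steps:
x(C) = -10 + 5*C (x(C) = 5*(-2 + C) = -10 + 5*C)
O(L, b) = L²
y(O(-4, x(-4)))² = (7*√((-4)²))² = (7*√16)² = (7*4)² = 28² = 784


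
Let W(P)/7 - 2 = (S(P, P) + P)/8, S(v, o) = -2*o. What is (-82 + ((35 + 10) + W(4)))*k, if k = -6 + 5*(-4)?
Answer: 689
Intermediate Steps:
k = -26 (k = -6 - 20 = -26)
W(P) = 14 - 7*P/8 (W(P) = 14 + 7*((-2*P + P)/8) = 14 + 7*(-P*(⅛)) = 14 + 7*(-P/8) = 14 - 7*P/8)
(-82 + ((35 + 10) + W(4)))*k = (-82 + ((35 + 10) + (14 - 7/8*4)))*(-26) = (-82 + (45 + (14 - 7/2)))*(-26) = (-82 + (45 + 21/2))*(-26) = (-82 + 111/2)*(-26) = -53/2*(-26) = 689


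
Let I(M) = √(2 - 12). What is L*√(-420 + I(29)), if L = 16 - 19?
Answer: -3*√(-420 + I*√10) ≈ -0.23145 - 61.482*I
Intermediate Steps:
I(M) = I*√10 (I(M) = √(-10) = I*√10)
L = -3
L*√(-420 + I(29)) = -3*√(-420 + I*√10)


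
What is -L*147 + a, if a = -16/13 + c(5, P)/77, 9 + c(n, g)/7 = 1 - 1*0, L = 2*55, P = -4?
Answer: -2312590/143 ≈ -16172.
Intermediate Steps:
L = 110
c(n, g) = -56 (c(n, g) = -63 + 7*(1 - 1*0) = -63 + 7*(1 + 0) = -63 + 7*1 = -63 + 7 = -56)
a = -280/143 (a = -16/13 - 56/77 = -16*1/13 - 56*1/77 = -16/13 - 8/11 = -280/143 ≈ -1.9580)
-L*147 + a = -1*110*147 - 280/143 = -110*147 - 280/143 = -16170 - 280/143 = -2312590/143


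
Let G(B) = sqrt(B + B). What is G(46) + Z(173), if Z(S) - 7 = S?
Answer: 180 + 2*sqrt(23) ≈ 189.59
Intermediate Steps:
G(B) = sqrt(2)*sqrt(B) (G(B) = sqrt(2*B) = sqrt(2)*sqrt(B))
Z(S) = 7 + S
G(46) + Z(173) = sqrt(2)*sqrt(46) + (7 + 173) = 2*sqrt(23) + 180 = 180 + 2*sqrt(23)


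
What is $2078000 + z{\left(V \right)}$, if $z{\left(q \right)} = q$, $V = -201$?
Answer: $2077799$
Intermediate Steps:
$2078000 + z{\left(V \right)} = 2078000 - 201 = 2077799$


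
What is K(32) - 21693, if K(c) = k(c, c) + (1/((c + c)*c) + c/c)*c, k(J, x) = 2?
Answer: -1386175/64 ≈ -21659.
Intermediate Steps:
K(c) = 2 + c*(1 + 1/(2*c²)) (K(c) = 2 + (1/((c + c)*c) + c/c)*c = 2 + (1/(((2*c))*c) + 1)*c = 2 + ((1/(2*c))/c + 1)*c = 2 + (1/(2*c²) + 1)*c = 2 + (1 + 1/(2*c²))*c = 2 + c*(1 + 1/(2*c²)))
K(32) - 21693 = (2 + 32 + (½)/32) - 21693 = (2 + 32 + (½)*(1/32)) - 21693 = (2 + 32 + 1/64) - 21693 = 2177/64 - 21693 = -1386175/64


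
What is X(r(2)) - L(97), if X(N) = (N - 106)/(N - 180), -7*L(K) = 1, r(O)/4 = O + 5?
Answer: 349/532 ≈ 0.65602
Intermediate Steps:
r(O) = 20 + 4*O (r(O) = 4*(O + 5) = 4*(5 + O) = 20 + 4*O)
L(K) = -⅐ (L(K) = -⅐*1 = -⅐)
X(N) = (-106 + N)/(-180 + N)
X(r(2)) - L(97) = (-106 + (20 + 4*2))/(-180 + (20 + 4*2)) - 1*(-⅐) = (-106 + (20 + 8))/(-180 + (20 + 8)) + ⅐ = (-106 + 28)/(-180 + 28) + ⅐ = -78/(-152) + ⅐ = -1/152*(-78) + ⅐ = 39/76 + ⅐ = 349/532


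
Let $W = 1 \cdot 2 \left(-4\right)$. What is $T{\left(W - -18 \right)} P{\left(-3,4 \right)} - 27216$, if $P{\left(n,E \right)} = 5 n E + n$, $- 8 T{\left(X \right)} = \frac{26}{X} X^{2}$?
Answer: $- \frac{50337}{2} \approx -25169.0$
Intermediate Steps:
$W = -8$ ($W = 2 \left(-4\right) = -8$)
$T{\left(X \right)} = - \frac{13 X}{4}$ ($T{\left(X \right)} = - \frac{\frac{26}{X} X^{2}}{8} = - \frac{26 X}{8} = - \frac{13 X}{4}$)
$P{\left(n,E \right)} = n + 5 E n$ ($P{\left(n,E \right)} = 5 E n + n = n + 5 E n$)
$T{\left(W - -18 \right)} P{\left(-3,4 \right)} - 27216 = - \frac{13 \left(-8 - -18\right)}{4} \left(- 3 \left(1 + 5 \cdot 4\right)\right) - 27216 = - \frac{13 \left(-8 + 18\right)}{4} \left(- 3 \left(1 + 20\right)\right) - 27216 = \left(- \frac{13}{4}\right) 10 \left(\left(-3\right) 21\right) - 27216 = \left(- \frac{65}{2}\right) \left(-63\right) - 27216 = \frac{4095}{2} - 27216 = - \frac{50337}{2}$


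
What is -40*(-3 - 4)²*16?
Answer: -31360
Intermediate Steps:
-40*(-3 - 4)²*16 = -40*(-7)²*16 = -40*49*16 = -1960*16 = -31360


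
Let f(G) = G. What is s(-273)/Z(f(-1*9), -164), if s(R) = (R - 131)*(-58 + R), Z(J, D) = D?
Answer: -33431/41 ≈ -815.39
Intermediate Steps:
s(R) = (-131 + R)*(-58 + R)
s(-273)/Z(f(-1*9), -164) = (7598 + (-273)**2 - 189*(-273))/(-164) = (7598 + 74529 + 51597)*(-1/164) = 133724*(-1/164) = -33431/41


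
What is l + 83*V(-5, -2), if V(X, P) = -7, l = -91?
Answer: -672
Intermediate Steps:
l + 83*V(-5, -2) = -91 + 83*(-7) = -91 - 581 = -672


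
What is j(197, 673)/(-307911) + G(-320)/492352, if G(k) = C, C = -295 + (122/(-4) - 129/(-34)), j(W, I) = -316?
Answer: 960949685/2577210143424 ≈ 0.00037286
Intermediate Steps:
C = -5469/17 (C = -295 + (122*(-¼) - 129*(-1/34)) = -295 + (-61/2 + 129/34) = -295 - 454/17 = -5469/17 ≈ -321.71)
G(k) = -5469/17
j(197, 673)/(-307911) + G(-320)/492352 = -316/(-307911) - 5469/17/492352 = -316*(-1/307911) - 5469/17*1/492352 = 316/307911 - 5469/8369984 = 960949685/2577210143424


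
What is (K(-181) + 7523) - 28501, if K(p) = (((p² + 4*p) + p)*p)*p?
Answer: 1043613438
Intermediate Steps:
K(p) = p²*(p² + 5*p) (K(p) = ((p² + 5*p)*p)*p = (p*(p² + 5*p))*p = p²*(p² + 5*p))
(K(-181) + 7523) - 28501 = ((-181)³*(5 - 181) + 7523) - 28501 = (-5929741*(-176) + 7523) - 28501 = (1043634416 + 7523) - 28501 = 1043641939 - 28501 = 1043613438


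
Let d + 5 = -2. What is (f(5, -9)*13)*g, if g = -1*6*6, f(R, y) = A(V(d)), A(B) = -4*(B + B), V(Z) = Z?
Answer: -26208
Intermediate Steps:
d = -7 (d = -5 - 2 = -7)
A(B) = -8*B
f(R, y) = 56 (f(R, y) = -8*(-7) = 56)
g = -36 (g = -6*6 = -36)
(f(5, -9)*13)*g = (56*13)*(-36) = 728*(-36) = -26208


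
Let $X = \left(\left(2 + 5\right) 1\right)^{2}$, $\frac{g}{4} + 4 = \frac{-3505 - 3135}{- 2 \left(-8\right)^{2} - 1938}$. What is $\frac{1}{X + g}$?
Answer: $\frac{1033}{47369} \approx 0.021808$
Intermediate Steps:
$g = - \frac{3248}{1033}$ ($g = -16 + 4 \frac{-3505 - 3135}{- 2 \left(-8\right)^{2} - 1938} = -16 + 4 \left(- \frac{6640}{\left(-2\right) 64 - 1938}\right) = -16 + 4 \left(- \frac{6640}{-128 - 1938}\right) = -16 + 4 \left(- \frac{6640}{-2066}\right) = -16 + 4 \left(\left(-6640\right) \left(- \frac{1}{2066}\right)\right) = -16 + 4 \cdot \frac{3320}{1033} = -16 + \frac{13280}{1033} = - \frac{3248}{1033} \approx -3.1442$)
$X = 49$ ($X = \left(7 \cdot 1\right)^{2} = 7^{2} = 49$)
$\frac{1}{X + g} = \frac{1}{49 - \frac{3248}{1033}} = \frac{1}{\frac{47369}{1033}} = \frac{1033}{47369}$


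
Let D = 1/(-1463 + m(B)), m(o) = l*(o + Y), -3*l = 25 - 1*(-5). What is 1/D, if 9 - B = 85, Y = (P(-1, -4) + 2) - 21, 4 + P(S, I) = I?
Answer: -433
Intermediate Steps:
P(S, I) = -4 + I
Y = -27 (Y = ((-4 - 4) + 2) - 21 = (-8 + 2) - 21 = -6 - 21 = -27)
l = -10 (l = -(25 - 1*(-5))/3 = -(25 + 5)/3 = -⅓*30 = -10)
B = -76 (B = 9 - 1*85 = 9 - 85 = -76)
m(o) = 270 - 10*o (m(o) = -10*(o - 27) = -10*(-27 + o) = 270 - 10*o)
D = -1/433 (D = 1/(-1463 + (270 - 10*(-76))) = 1/(-1463 + (270 + 760)) = 1/(-1463 + 1030) = 1/(-433) = -1/433 ≈ -0.0023095)
1/D = 1/(-1/433) = -433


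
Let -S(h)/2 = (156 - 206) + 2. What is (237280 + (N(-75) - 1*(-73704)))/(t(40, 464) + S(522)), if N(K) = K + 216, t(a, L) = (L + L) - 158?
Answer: 311125/866 ≈ 359.27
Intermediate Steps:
S(h) = 96 (S(h) = -2*((156 - 206) + 2) = -2*(-50 + 2) = -2*(-48) = 96)
t(a, L) = -158 + 2*L (t(a, L) = 2*L - 158 = -158 + 2*L)
N(K) = 216 + K
(237280 + (N(-75) - 1*(-73704)))/(t(40, 464) + S(522)) = (237280 + ((216 - 75) - 1*(-73704)))/((-158 + 2*464) + 96) = (237280 + (141 + 73704))/((-158 + 928) + 96) = (237280 + 73845)/(770 + 96) = 311125/866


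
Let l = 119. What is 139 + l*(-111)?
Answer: -13070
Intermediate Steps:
139 + l*(-111) = 139 + 119*(-111) = 139 - 13209 = -13070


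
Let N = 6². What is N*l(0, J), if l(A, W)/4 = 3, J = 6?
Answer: 432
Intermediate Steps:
l(A, W) = 12 (l(A, W) = 4*3 = 12)
N = 36
N*l(0, J) = 36*12 = 432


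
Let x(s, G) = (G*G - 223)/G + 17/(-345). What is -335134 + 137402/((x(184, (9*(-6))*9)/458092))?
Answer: -3526966106963726/27139649 ≈ -1.2996e+8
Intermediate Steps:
x(s, G) = -17/345 + (-223 + G**2)/G (x(s, G) = (G**2 - 223)/G + 17*(-1/345) = (-223 + G**2)/G - 17/345 = -17/345 + (-223 + G**2)/G)
-335134 + 137402/((x(184, (9*(-6))*9)/458092)) = -335134 + 137402/(((-17/345 + (9*(-6))*9 - 223/((9*(-6))*9))/458092)) = -335134 + 137402/(((-17/345 - 54*9 - 223/((-54*9)))*(1/458092))) = -335134 + 137402/(((-17/345 - 486 - 223/(-486))*(1/458092))) = -335134 + 137402/(((-17/345 - 486 - 223*(-1/486))*(1/458092))) = -335134 + 137402/(((-17/345 - 486 + 223/486)*(1/458092))) = -335134 + 137402/((-27139649/55890*1/458092)) = -335134 + 137402/(-27139649/25602761880) = -335134 + 137402*(-25602761880/27139649) = -335134 - 3517870687835760/27139649 = -3526966106963726/27139649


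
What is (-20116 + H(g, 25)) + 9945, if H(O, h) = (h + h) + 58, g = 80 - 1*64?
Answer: -10063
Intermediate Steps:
g = 16 (g = 80 - 64 = 16)
H(O, h) = 58 + 2*h (H(O, h) = 2*h + 58 = 58 + 2*h)
(-20116 + H(g, 25)) + 9945 = (-20116 + (58 + 2*25)) + 9945 = (-20116 + (58 + 50)) + 9945 = (-20116 + 108) + 9945 = -20008 + 9945 = -10063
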